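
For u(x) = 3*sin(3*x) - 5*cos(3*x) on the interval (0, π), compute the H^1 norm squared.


||u||_{H^1(0,π)}^2 = 170*π

u'(x) = 15*sin(3*x) + 9*cos(3*x).
Expand u² and (u')² and integrate term by term on (0, π), using: for integers n ≥ 1, ∫_0^π sin²(nx) dx = ∫_0^π cos²(nx) dx = π/2; for n ≠ n', ∫_0^π sin(nx)sin(n'x) dx = ∫_0^π cos(nx)cos(n'x) dx = 0; and by product-to-sum, ∫_0^π sin(nx)cos(n'x) dx = ½∫_0^π [sin((n+n')x) + sin((n−n')x)] dx, which is 0 when n+n' is even and 2n/(n²−n'²) when n+n' is odd (it need not vanish on (0, π)).
  u² squared terms: (-5)²·∫cos(3x)² dx = 25·π/2 = 25*π/2;  (3)²·∫sin(3x)² dx = 9·π/2 = 9*π/2.
  u² cross terms: 2·(-5)·(3)·∫cos(3x)·sin(3x) dx = -30·(0) = 0.
  So ∫_0^π u² dx = 25*π/2 + 9*π/2 + 0 = 17*π.
  (u')² squared terms: (9)²·∫cos(3x)² dx = 81·π/2 = 81*π/2;  (15)²·∫sin(3x)² dx = 225·π/2 = 225*π/2.
  (u')² cross terms: 2·(9)·(15)·∫cos(3x)·sin(3x) dx = 270·(0) = 0.
  So ∫_0^π (u')² dx = 81*π/2 + 225*π/2 + 0 = 153*π.
||u||_{H^1}^2 = (17*π) + (153*π) = 170*π.


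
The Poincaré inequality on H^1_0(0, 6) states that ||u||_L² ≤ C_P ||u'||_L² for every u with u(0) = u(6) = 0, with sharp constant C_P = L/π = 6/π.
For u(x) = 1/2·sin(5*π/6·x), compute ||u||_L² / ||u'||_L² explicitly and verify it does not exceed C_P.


||u||_L² / ||u'||_L² = 6/(5*π) < C_P = 6/π.

u(x) = 1/2·sin(5*π/6·x), so u'(x) = 5*π*cos(5*π*x/6)/12.
Writing u(x) = A·sin(kπx/L) with A = 1/2 and k = 5, use ∫_0^L sin²(kπx/L) dx = L/2 and ∫_0^L cos²(kπx/L) dx = L/2.
u² = 1/4·sin²(5*π/6·x) and (u')² = 25*π^2/144·cos²(5*π/6·x), and each of sin², cos² integrates to L/2 = 3 over (0, 6).
∫_0^6 u² dx = 3/4, so ||u||_L² = sqrt(3)/2.
∫_0^6 (u')² dx = 25*π^2/48, so ||u'||_L² = 5*sqrt(3)*π/12.
Ratio ||u||_L² / ||u'||_L² = 6/(5*π).
Sharp Poincaré constant on H^1_0(0, 6) is C_P = L/π = 6/π, achieved by sin(π/6·x).
This is the k = 5 harmonic; the ratio L/(kπ) is strictly less than C_P = L/π, consistent with the sharp inequality ||u||_L² ≤ C_P ||u'||_L².


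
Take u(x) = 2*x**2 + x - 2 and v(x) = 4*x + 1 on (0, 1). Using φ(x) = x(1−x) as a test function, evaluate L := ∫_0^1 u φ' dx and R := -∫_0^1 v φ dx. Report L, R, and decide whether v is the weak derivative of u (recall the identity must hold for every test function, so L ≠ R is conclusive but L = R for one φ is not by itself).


LHS = -1/2, RHS = -1/2. Yes, v = u' weakly.

u(x) = 2*x**2 + x - 2, classical derivative u'(x) = 4*x + 1.
φ(x) = x(1−x), so φ'(x) = 1 - 2*x.
Note φ(0) = φ(1) = 0, so the boundary term u·φ vanishes.
LHS = ∫_0^1 u(x) φ'(x) dx = ∫_0^1 (-4*x^3 + 5*x - 2) dx. Term by term:
  ∫_0^1 -4*x^3 dx = -1;  ∫_0^1 5*x dx = 5/2;  ∫_0^1 -2 dx = -2.
Sum: -1 + 5/2 − 2 = -1/2.
So LHS = -1/2.
∫_0^1 v(x) φ(x) dx = ∫_0^1 (-4*x^3 + 3*x^2 + x) dx. Term by term:
  ∫_0^1 -4*x^3 dx = -1;  ∫_0^1 3*x^2 dx = 1;  ∫_0^1 x dx = 1/2.
Sum: -1 + 1 + 1/2 = 1/2.
So RHS = -∫_0^1 v(x) φ(x) dx = -1/2.
LHS = RHS, so the identity holds for this test φ.
Moreover u is smooth here and v(x) = u'(x) = 4*x + 1 pointwise, so the identity holds for every test function. Hence v is the weak derivative of u.


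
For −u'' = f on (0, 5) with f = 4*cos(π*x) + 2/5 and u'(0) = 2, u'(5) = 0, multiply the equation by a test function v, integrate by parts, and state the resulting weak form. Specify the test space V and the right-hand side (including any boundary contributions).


V = H^1(0, 5) (v unrestricted at boundary; u is determined up to an additive constant); weak form: ∫_0^5 u'v' dx = ∫_0^5 (4*cos(π*x) + 2/5) v dx − 2·v(0) for all v ∈ V.

Multiply both sides by a test function v and integrate from 0 to 5:
  ∫_0^5 −u''(x) v(x) dx = ∫_0^5 f(x) v(x) dx.
Integrate the LHS by parts once:
  ∫_0^5 −u'' v dx = −[u'(x) v(x)]_0^5 + ∫_0^5 u'(x) v'(x) dx.
Thus ∫_0^5 u'(x) v'(x) dx = ∫_0^5 f(x) v(x) dx + [u'(x) v(x)]_0^5.
Choose V so that boundary terms are either known or forced to vanish.
u has inhomogeneous Neumann u'(0) = 2, u'(5) = 0. [u' v]_0^5 = (0)·v(5) − (2)·v(0) = − 2·v(0). Take V = H^1(0, 5); boundary term becomes part of RHS.
Weak formulation: find u (satisfying any essential BC) such that ∫_0^5 u'(x) v'(x) dx = ∫_0^5 f v dx − 2·v(0) for all v ∈ V (Neumann data are natural BCs: they enter the RHS as boundary terms).
Substituting f(x) = 4*cos(π*x) + 2/5, the right-hand side is ∫_0^5 (4*cos(π*x) + 2/5) v dx − 2·v(0).
Compatibility check (pure Neumann): taking v ≡ 1 ∈ V gives 0 = ∫_0^5 f dx + (0) − (2), i.e. ∫_0^5 f dx must equal u'(0) − u'(5) = 2. Indeed ∫_0^5 (4*cos(π*x) + 2/5) dx = 2, so the data are compatible. The solution is then unique only up to an additive constant (fix it e.g. by requiring ∫_0^5 u dx = 0).


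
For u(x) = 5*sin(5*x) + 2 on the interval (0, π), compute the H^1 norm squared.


||u||_{H^1(0,π)}^2 = 8 + 329*π

u'(x) = 25*cos(5*x).
Expand u² and (u')² and integrate term by term on (0, π), using: for integers n ≥ 1, ∫_0^π sin²(nx) dx = ∫_0^π cos²(nx) dx = π/2; for n ≠ n', ∫_0^π sin(nx)sin(n'x) dx = ∫_0^π cos(nx)cos(n'x) dx = 0; and by product-to-sum, ∫_0^π sin(nx)cos(n'x) dx = ½∫_0^π [sin((n+n')x) + sin((n−n')x)] dx, which is 0 when n+n' is even and 2n/(n²−n'²) when n+n' is odd (it need not vanish on (0, π)). For the constant mode: ∫_0^π 1 dx = π, ∫_0^π cos(nx) dx = 0, ∫_0^π sin(nx) dx = (1−(−1)^n)/n.
  u² squared terms: (2)²·∫1 dx = 4·π = 4*π;  (5)²·∫sin(5x)² dx = 25·π/2 = 25*π/2.
  u² cross terms: 2·(2)·(5)·∫1·sin(5x) dx = 20·(2/5) = 8.
  So ∫_0^π u² dx = 4*π + 25*π/2 + 8 = 8 + 33*π/2.
  (u')² squared terms: (25)²·∫cos(5x)² dx = 625·π/2 = 625*π/2.
  So ∫_0^π (u')² dx = 625*π/2.
||u||_{H^1}^2 = (8 + 33*π/2) + (625*π/2) = 8 + 329*π.


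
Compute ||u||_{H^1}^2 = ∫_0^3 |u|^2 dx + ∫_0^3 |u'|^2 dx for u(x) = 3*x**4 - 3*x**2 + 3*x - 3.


||u||_{H^1}^2 = 552717/10

The H^1 norm (squared) on an interval (0, L) is
  ||u||_{H^1}^2 = ∫_0^L u(x)^2 dx + ∫_0^L u'(x)^2 dx.
Compute u'(x) = 12*x**3 - 6*x + 3.
Then u(x)^2 = 9*x**8 - 18*x**6 + 18*x**5 - 9*x**4 - 18*x**3 + 27*x**2 - 18*x + 9 and u'(x)^2 = 144*x**6 - 144*x**4 + 72*x**3 + 36*x**2 - 36*x + 9.
Integrate each monomial from 0 to 3 using ∫_0^3 c·x^n dx = c·3^(n+1)/(n+1):
  ∫_0^3 u(x)^2 dx = ∫_0^3 (9*x^8 - 18*x^6 + 18*x^5 - 9*x^4 - 18*x^3 + 27*x^2 - 18*x + 9) dx. Term by term:
    ∫_0^3 9*x^8 dx = 19683;  ∫_0^3 -18*x^6 dx = -39366/7;  ∫_0^3 18*x^5 dx = 2187;
    ∫_0^3 -9*x^4 dx = -2187/5;  ∫_0^3 -18*x^3 dx = -729/2;  ∫_0^3 27*x^2 dx = 243;
    ∫_0^3 -18*x dx = -81;  ∫_0^3 9 dx = 27.
  Sum: 19683 − 39366/7 + 2187 − 2187/5 − 729/2 + 243 − 81 + 27 = 1094337/70.
  ∫_0^3 u'(x)^2 dx = ∫_0^3 (144*x^6 - 144*x^4 + 72*x^3 + 36*x^2 - 36*x + 9) dx. Term by term:
    ∫_0^3 144*x^6 dx = 314928/7;  ∫_0^3 -144*x^4 dx = -34992/5;  ∫_0^3 72*x^3 dx = 1458;
    ∫_0^3 36*x^2 dx = 324;  ∫_0^3 -36*x dx = -162;  ∫_0^3 9 dx = 27.
  Sum: 314928/7 − 34992/5 + 1458 + 324 − 162 + 27 = 1387341/35.
Adding: ||u||_{H^1}^2 = 1094337/70 + 1387341/35 = 552717/10.


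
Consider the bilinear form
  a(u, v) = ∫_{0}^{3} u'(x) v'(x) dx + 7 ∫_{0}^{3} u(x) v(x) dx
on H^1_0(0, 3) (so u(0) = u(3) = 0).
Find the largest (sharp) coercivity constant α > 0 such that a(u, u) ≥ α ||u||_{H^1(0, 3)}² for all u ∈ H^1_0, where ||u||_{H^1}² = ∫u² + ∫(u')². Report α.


α = 1

Coercivity of a(·,·) on H^1_0(0, 3) means a(u, u) ≥ α ||u||_{H^1}² for every u ∈ H^1_0.
The interval has length L = 3, and Poincaré/coercivity depend only on L. Here a(u, u) = ∫(u')² + (7)·∫u².
Here c = 7 ≥ 1, so a(u,u) = ∫(u')² + c∫u² ≥ ∫(u')² + ∫u² = ||u||_{H^1}², i.e. α = 1 works. No larger α is possible: a(u,u) ≥ α||u||_{H^1}² means (1−α)∫(u')² ≥ (α−c)∫u², and for the modes u_n = sin(nπ(x−x₀)/L) (x₀ the left endpoint) one has ∫u_n²/∫(u_n')² = (L/(nπ))² → 0, so a(u_n,u_n)/||u_n||_{H^1}² → 1. Hence the optimal constant is α = 1.
Therefore α = 1.


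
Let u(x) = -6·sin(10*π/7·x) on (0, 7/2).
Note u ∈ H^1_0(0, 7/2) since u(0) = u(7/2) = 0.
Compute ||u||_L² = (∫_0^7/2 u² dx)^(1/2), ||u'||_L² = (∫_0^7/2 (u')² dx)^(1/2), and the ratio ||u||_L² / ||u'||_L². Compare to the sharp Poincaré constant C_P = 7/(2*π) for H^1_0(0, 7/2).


||u||_L² / ||u'||_L² = 7/(10*π) < C_P = 7/(2*π).

u(x) = -6·sin(10*π/7·x), so u'(x) = -60*π*cos(10*π*x/7)/7.
Writing u(x) = A·sin(kπx/L) with A = -6 and k = 5, use ∫_0^L sin²(kπx/L) dx = L/2 and ∫_0^L cos²(kπx/L) dx = L/2.
u² = 36·sin²(10*π/7·x) and (u')² = 3600*π^2/49·cos²(10*π/7·x), and each of sin², cos² integrates to L/2 = 7/4 over (0, 7/2).
∫_0^7/2 u² dx = 63, so ||u||_L² = 3*sqrt(7).
∫_0^7/2 (u')² dx = 900*π^2/7, so ||u'||_L² = 30*sqrt(7)*π/7.
Ratio ||u||_L² / ||u'||_L² = 7/(10*π).
Sharp Poincaré constant on H^1_0(0, 7/2) is C_P = L/π = 7/(2*π), achieved by sin(2*π/7·x).
This is the k = 5 harmonic; the ratio L/(kπ) is strictly less than C_P = L/π, consistent with the sharp inequality ||u||_L² ≤ C_P ||u'||_L².


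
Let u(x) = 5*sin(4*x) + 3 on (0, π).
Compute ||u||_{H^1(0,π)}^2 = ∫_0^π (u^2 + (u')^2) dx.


||u||_{H^1(0,π)}^2 = 443*π/2

u'(x) = 20*cos(4*x).
Expand u² and (u')² and integrate term by term on (0, π), using: for integers n ≥ 1, ∫_0^π sin²(nx) dx = ∫_0^π cos²(nx) dx = π/2; for n ≠ n', ∫_0^π sin(nx)sin(n'x) dx = ∫_0^π cos(nx)cos(n'x) dx = 0; and by product-to-sum, ∫_0^π sin(nx)cos(n'x) dx = ½∫_0^π [sin((n+n')x) + sin((n−n')x)] dx, which is 0 when n+n' is even and 2n/(n²−n'²) when n+n' is odd (it need not vanish on (0, π)). For the constant mode: ∫_0^π 1 dx = π, ∫_0^π cos(nx) dx = 0, ∫_0^π sin(nx) dx = (1−(−1)^n)/n.
  u² squared terms: (3)²·∫1 dx = 9·π = 9*π;  (5)²·∫sin(4x)² dx = 25·π/2 = 25*π/2.
  u² cross terms: 2·(3)·(5)·∫1·sin(4x) dx = 30·(0) = 0.
  So ∫_0^π u² dx = 9*π + 25*π/2 + 0 = 43*π/2.
  (u')² squared terms: (20)²·∫cos(4x)² dx = 400·π/2 = 200*π.
  So ∫_0^π (u')² dx = 200*π.
||u||_{H^1}^2 = (43*π/2) + (200*π) = 443*π/2.


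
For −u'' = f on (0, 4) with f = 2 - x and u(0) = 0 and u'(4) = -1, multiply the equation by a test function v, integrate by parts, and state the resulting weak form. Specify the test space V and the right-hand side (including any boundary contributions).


V = {v ∈ H^1(0, 4) : v(0) = 0} (test functions vanish at x = 0 where u is specified); weak form: ∫_0^4 u'v' dx = ∫_0^4 (2 - x) v dx − v(4) for all v ∈ V.

Multiply both sides by a test function v and integrate from 0 to 4:
  ∫_0^4 −u''(x) v(x) dx = ∫_0^4 f(x) v(x) dx.
Integrate the LHS by parts once:
  ∫_0^4 −u'' v dx = −[u'(x) v(x)]_0^4 + ∫_0^4 u'(x) v'(x) dx.
Thus ∫_0^4 u'(x) v'(x) dx = ∫_0^4 f(x) v(x) dx + [u'(x) v(x)]_0^4.
Choose V so that boundary terms are either known or forced to vanish.
Mixed BC: u(0) = 0 (Dirichlet) and u'(4) = -1 (Neumann). Define V = {v ∈ H^1(0, 4) : v(0) = 0}. Then [u' v]_0^4 = u'(4)·v(4) − u'(0)·0 = − v(4).
Weak formulation: find u (satisfying any essential BC) such that ∫_0^4 u'(x) v'(x) dx = ∫_0^4 f v dx − v(4) for all v ∈ V (Dirichlet at 0 absorbed into V; Neumann datum at x = 4 contributes the boundary term).
Substituting f(x) = 2 - x, the right-hand side is ∫_0^4 (2 - x) v dx − v(4).


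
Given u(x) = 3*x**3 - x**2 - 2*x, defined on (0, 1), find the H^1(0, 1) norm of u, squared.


||u||_{H^1}^2 = 104/21

The H^1 norm (squared) on an interval (0, L) is
  ||u||_{H^1}^2 = ∫_0^L u(x)^2 dx + ∫_0^L u'(x)^2 dx.
Compute u'(x) = 9*x**2 - 2*x - 2.
Then u(x)^2 = 9*x**6 - 6*x**5 - 11*x**4 + 4*x**3 + 4*x**2 and u'(x)^2 = 81*x**4 - 36*x**3 - 32*x**2 + 8*x + 4.
Integrate each monomial from 0 to 1 using ∫_0^1 c·x^n dx = c·1^(n+1)/(n+1):
  ∫_0^1 u(x)^2 dx = ∫_0^1 (9*x^6 - 6*x^5 - 11*x^4 + 4*x^3 + 4*x^2) dx. Term by term:
    ∫_0^1 9*x^6 dx = 9/7;  ∫_0^1 -6*x^5 dx = -1;  ∫_0^1 -11*x^4 dx = -11/5;
    ∫_0^1 4*x^3 dx = 1;  ∫_0^1 4*x^2 dx = 4/3.
  Sum: 9/7 − 1 − 11/5 + 1 + 4/3 = 44/105.
  ∫_0^1 u'(x)^2 dx = ∫_0^1 (81*x^4 - 36*x^3 - 32*x^2 + 8*x + 4) dx. Term by term:
    ∫_0^1 81*x^4 dx = 81/5;  ∫_0^1 -36*x^3 dx = -9;  ∫_0^1 -32*x^2 dx = -32/3;
    ∫_0^1 8*x dx = 4;  ∫_0^1 4 dx = 4.
  Sum: 81/5 − 9 − 32/3 + 4 + 4 = 68/15.
Adding: ||u||_{H^1}^2 = 44/105 + 68/15 = 104/21.


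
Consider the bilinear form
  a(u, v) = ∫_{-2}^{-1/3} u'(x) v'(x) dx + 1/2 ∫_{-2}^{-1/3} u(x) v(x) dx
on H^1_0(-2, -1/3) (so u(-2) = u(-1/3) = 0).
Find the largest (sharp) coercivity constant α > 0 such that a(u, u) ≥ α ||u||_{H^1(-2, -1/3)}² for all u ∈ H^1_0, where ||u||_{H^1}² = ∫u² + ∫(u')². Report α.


α = (25 + 18*π^2)/(2*(25 + 9*π^2))

Coercivity of a(·,·) on H^1_0(-2, -1/3) means a(u, u) ≥ α ||u||_{H^1}² for every u ∈ H^1_0.
The interval has length L = 5/3, and Poincaré/coercivity depend only on L. Here a(u, u) = ∫(u')² + (1/2)·∫u².
Here 0 < c = 1/2 < 1. The condition a(u,u) ≥ α||u||_{H^1}² reads (1−α)∫(u')² ≥ (α−c)∫u². Any admissible α is ≤ 1 (rapidly oscillating u have ∫u²/∫(u')² → 0), and α = 1 would force 0 ≥ (1−c)∫u², impossible since c < 1; so 1−α > 0. By the sharp Poincaré inequality on H^1_0 of an interval of length L, ∫(u')² ≥ (π/L)²∫u² with equality for the first sine mode sin(π(x−x₀)/L) (x₀ the left endpoint), so the inequality holds for all u iff (1−α)(π/L)² ≥ α − c, i.e. α ≤ ((π/L)² + c)/((π/L)² + 1) = (1 + c(L/π)²)/(1 + (L/π)²). With (π/L)² = 9*π^2/25 and c = 1/2, the largest admissible constant is α = ((π/L)² + c)/((π/L)² + 1).
Simplifying, α = (25 + 18*π^2)/(2*(25 + 9*π^2)).


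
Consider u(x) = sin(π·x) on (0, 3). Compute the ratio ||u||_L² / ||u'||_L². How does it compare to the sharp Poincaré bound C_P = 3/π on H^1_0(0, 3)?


||u||_L² / ||u'||_L² = 1/π < C_P = 3/π.

u(x) = sin(π·x), so u'(x) = π*cos(π*x).
Writing u(x) = A·sin(kπx/L) with A = 1 and k = 3, use ∫_0^L sin²(kπx/L) dx = L/2 and ∫_0^L cos²(kπx/L) dx = L/2.
u² = 1·sin²(π·x) and (u')² = π^2·cos²(π·x), and each of sin², cos² integrates to L/2 = 3/2 over (0, 3).
∫_0^3 u² dx = 3/2, so ||u||_L² = sqrt(6)/2.
∫_0^3 (u')² dx = 3*π^2/2, so ||u'||_L² = sqrt(6)*π/2.
Ratio ||u||_L² / ||u'||_L² = 1/π.
Sharp Poincaré constant on H^1_0(0, 3) is C_P = L/π = 3/π, achieved by sin(π/3·x).
This is the k = 3 harmonic; the ratio L/(kπ) is strictly less than C_P = L/π, consistent with the sharp inequality ||u||_L² ≤ C_P ||u'||_L².


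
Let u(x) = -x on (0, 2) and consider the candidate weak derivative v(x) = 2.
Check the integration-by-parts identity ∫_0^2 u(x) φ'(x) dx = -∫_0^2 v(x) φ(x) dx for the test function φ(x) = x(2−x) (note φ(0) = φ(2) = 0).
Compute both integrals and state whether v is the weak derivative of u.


LHS = 4/3, RHS = -8/3. No, v is not the weak derivative of u.

u(x) = -x, classical derivative u'(x) = -1.
φ(x) = x(2−x), so φ'(x) = 2 - 2*x.
Note φ(0) = φ(2) = 0, so the boundary term u·φ vanishes.
LHS = ∫_0^2 u(x) φ'(x) dx = ∫_0^2 (2*x^2 - 2*x) dx. Term by term:
  ∫_0^2 2*x^2 dx = 16/3;  ∫_0^2 -2*x dx = -4.
Sum: 16/3 − 4 = 4/3.
So LHS = 4/3.
∫_0^2 v(x) φ(x) dx = ∫_0^2 (-2*x^2 + 4*x) dx. Term by term:
  ∫_0^2 -2*x^2 dx = -16/3;  ∫_0^2 4*x dx = 8.
Sum: -16/3 + 8 = 8/3.
So RHS = -∫_0^2 v(x) φ(x) dx = -8/3.
LHS − RHS = 4 ≠ 0, so the identity fails.
(For a valid weak derivative the identity must hold for EVERY test function, in particular this one. The failure shows v is NOT the weak derivative of u.)
Correct weak derivative would be u'(x) = -1.


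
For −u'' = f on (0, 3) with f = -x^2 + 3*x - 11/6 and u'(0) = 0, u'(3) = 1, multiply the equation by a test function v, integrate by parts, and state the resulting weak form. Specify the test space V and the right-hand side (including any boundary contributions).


V = H^1(0, 3) (v unrestricted at boundary; u is determined up to an additive constant); weak form: ∫_0^3 u'v' dx = ∫_0^3 (-x^2 + 3*x - 11/6) v dx + v(3) for all v ∈ V.

Multiply both sides by a test function v and integrate from 0 to 3:
  ∫_0^3 −u''(x) v(x) dx = ∫_0^3 f(x) v(x) dx.
Integrate the LHS by parts once:
  ∫_0^3 −u'' v dx = −[u'(x) v(x)]_0^3 + ∫_0^3 u'(x) v'(x) dx.
Thus ∫_0^3 u'(x) v'(x) dx = ∫_0^3 f(x) v(x) dx + [u'(x) v(x)]_0^3.
Choose V so that boundary terms are either known or forced to vanish.
u has inhomogeneous Neumann u'(0) = 0, u'(3) = 1. [u' v]_0^3 = (1)·v(3) − (0)·v(0) = v(3). Take V = H^1(0, 3); boundary term becomes part of RHS.
Weak formulation: find u (satisfying any essential BC) such that ∫_0^3 u'(x) v'(x) dx = ∫_0^3 f v dx + v(3) for all v ∈ V (Neumann data are natural BCs: they enter the RHS as boundary terms).
Substituting f(x) = -x^2 + 3*x - 11/6, the right-hand side is ∫_0^3 (-x^2 + 3*x - 11/6) v dx + v(3).
Compatibility check (pure Neumann): taking v ≡ 1 ∈ V gives 0 = ∫_0^3 f dx + (1) − (0), i.e. ∫_0^3 f dx must equal u'(0) − u'(3) = -1. Indeed ∫_0^3 (-x^2 + 3*x - 11/6) dx = -1, so the data are compatible. The solution is then unique only up to an additive constant (fix it e.g. by requiring ∫_0^3 u dx = 0).


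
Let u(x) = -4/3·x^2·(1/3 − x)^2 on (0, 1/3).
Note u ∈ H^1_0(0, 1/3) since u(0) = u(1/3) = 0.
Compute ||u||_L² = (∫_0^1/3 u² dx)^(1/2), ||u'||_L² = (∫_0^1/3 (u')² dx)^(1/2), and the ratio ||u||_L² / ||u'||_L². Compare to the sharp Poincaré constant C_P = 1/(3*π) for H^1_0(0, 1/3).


||u||_L² / ||u'||_L² = sqrt(3)/18 < C_P = 1/(3*π).

u(x) = -4/3·x^2·(1/3 − x)^2, so u'(x) = 8*x*(-18*x^2 + 9*x - 1)/27.
u(x) = -4/3·x^2·(1/3 − x)^2 vanishes at x = 0 and x = 1/3, so u ∈ H^1_0(0, 1/3). Differentiate via the product rule and integrate the resulting polynomials term by term.
  ∫_0^1/3 u² dx = ∫_0^1/3 (16*x^8/9 - 64*x^7/27 + 32*x^6/27 - 64*x^5/243 + 16*x^4/729) dx. Term by term:
    ∫_0^1/3 16*x^8/9 dx = 16/1594323;  ∫_0^1/3 -64*x^7/27 dx = -8/177147;  ∫_0^1/3 32*x^6/27 dx = 32/413343;
    ∫_0^1/3 -64*x^5/243 dx = -32/531441;  ∫_0^1/3 16*x^4/729 dx = 16/885735.
  Sum: 16/1594323 − 8/177147 + 32/413343 − 32/531441 + 16/885735 = 8/55801305.
  ∫_0^1/3 (u')² dx = ∫_0^1/3 (256*x^6/9 - 256*x^5/9 + 832*x^4/81 - 128*x^3/81 + 64*x^2/729) dx. Term by term:
    ∫_0^1/3 256*x^6/9 dx = 256/137781;  ∫_0^1/3 -256*x^5/9 dx = -128/19683;  ∫_0^1/3 832*x^4/81 dx = 832/98415;
    ∫_0^1/3 -128*x^3/81 dx = -32/6561;  ∫_0^1/3 64*x^2/729 dx = 64/59049.
  Sum: 256/137781 − 128/19683 + 832/98415 − 32/6561 + 64/59049 = 32/2066715.
∫_0^1/3 u² dx = 8/55801305, so ||u||_L² = 2*sqrt(210)/76545.
∫_0^1/3 (u')² dx = 32/2066715, so ||u'||_L² = 4*sqrt(70)/8505.
Ratio ||u||_L² / ||u'||_L² = sqrt(3)/18.
Sharp Poincaré constant on H^1_0(0, 1/3) is C_P = L/π = 1/(3*π), achieved by sin(3*π·x).
A polynomial bump cannot attain the sharp Poincaré constant (only the first sine eigenfunction does), so the ratio is strictly less than C_P, consistent with ||u||_L² ≤ C_P ||u'||_L².


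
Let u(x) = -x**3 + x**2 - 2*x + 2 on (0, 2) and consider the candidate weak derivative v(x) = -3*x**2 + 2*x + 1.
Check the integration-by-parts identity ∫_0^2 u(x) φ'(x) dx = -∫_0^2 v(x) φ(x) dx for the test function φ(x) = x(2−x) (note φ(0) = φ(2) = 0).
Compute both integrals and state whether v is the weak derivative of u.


LHS = 24/5, RHS = 4/5. No, v is not the weak derivative of u.

u(x) = -x**3 + x**2 - 2*x + 2, classical derivative u'(x) = -3*x**2 + 2*x - 2.
φ(x) = x(2−x), so φ'(x) = 2 - 2*x.
Note φ(0) = φ(2) = 0, so the boundary term u·φ vanishes.
LHS = ∫_0^2 u(x) φ'(x) dx = ∫_0^2 (2*x^4 - 4*x^3 + 6*x^2 - 8*x + 4) dx. Term by term:
  ∫_0^2 2*x^4 dx = 64/5;  ∫_0^2 -4*x^3 dx = -16;  ∫_0^2 6*x^2 dx = 16;
  ∫_0^2 -8*x dx = -16;  ∫_0^2 4 dx = 8.
Sum: 64/5 − 16 + 16 − 16 + 8 = 24/5.
So LHS = 24/5.
∫_0^2 v(x) φ(x) dx = ∫_0^2 (3*x^4 - 8*x^3 + 3*x^2 + 2*x) dx. Term by term:
  ∫_0^2 3*x^4 dx = 96/5;  ∫_0^2 -8*x^3 dx = -32;  ∫_0^2 3*x^2 dx = 8;
  ∫_0^2 2*x dx = 4.
Sum: 96/5 − 32 + 8 + 4 = -4/5.
So RHS = -∫_0^2 v(x) φ(x) dx = 4/5.
LHS − RHS = 4 ≠ 0, so the identity fails.
(For a valid weak derivative the identity must hold for EVERY test function, in particular this one. The failure shows v is NOT the weak derivative of u.)
Correct weak derivative would be u'(x) = -3*x**2 + 2*x - 2.


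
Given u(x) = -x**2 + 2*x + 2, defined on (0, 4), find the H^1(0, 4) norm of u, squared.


||u||_{H^1}^2 = 992/15

The H^1 norm (squared) on an interval (0, L) is
  ||u||_{H^1}^2 = ∫_0^L u(x)^2 dx + ∫_0^L u'(x)^2 dx.
Compute u'(x) = 2 - 2*x.
Then u(x)^2 = x**4 - 4*x**3 + 8*x + 4 and u'(x)^2 = 4*x**2 - 8*x + 4.
Integrate each monomial from 0 to 4 using ∫_0^4 c·x^n dx = c·4^(n+1)/(n+1):
  ∫_0^4 u(x)^2 dx = ∫_0^4 (x^4 - 4*x^3 + 8*x + 4) dx. Term by term:
    ∫_0^4 x^4 dx = 1024/5;  ∫_0^4 -4*x^3 dx = -256;  ∫_0^4 8*x dx = 64;
    ∫_0^4 4 dx = 16.
  Sum: 1024/5 − 256 + 64 + 16 = 144/5.
  ∫_0^4 u'(x)^2 dx = ∫_0^4 (4*x^2 - 8*x + 4) dx. Term by term:
    ∫_0^4 4*x^2 dx = 256/3;  ∫_0^4 -8*x dx = -64;  ∫_0^4 4 dx = 16.
  Sum: 256/3 − 64 + 16 = 112/3.
Adding: ||u||_{H^1}^2 = 144/5 + 112/3 = 992/15.


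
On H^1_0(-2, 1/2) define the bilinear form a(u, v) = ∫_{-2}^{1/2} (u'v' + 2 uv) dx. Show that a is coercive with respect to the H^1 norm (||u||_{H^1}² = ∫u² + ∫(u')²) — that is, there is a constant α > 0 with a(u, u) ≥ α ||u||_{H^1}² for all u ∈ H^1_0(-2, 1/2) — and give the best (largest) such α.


α = 1

Coercivity of a(·,·) on H^1_0(-2, 1/2) means a(u, u) ≥ α ||u||_{H^1}² for every u ∈ H^1_0.
The interval has length L = 5/2, and Poincaré/coercivity depend only on L. Here a(u, u) = ∫(u')² + (2)·∫u².
Here c = 2 ≥ 1, so a(u,u) = ∫(u')² + c∫u² ≥ ∫(u')² + ∫u² = ||u||_{H^1}², i.e. α = 1 works. No larger α is possible: a(u,u) ≥ α||u||_{H^1}² means (1−α)∫(u')² ≥ (α−c)∫u², and for the modes u_n = sin(nπ(x−x₀)/L) (x₀ the left endpoint) one has ∫u_n²/∫(u_n')² = (L/(nπ))² → 0, so a(u_n,u_n)/||u_n||_{H^1}² → 1. Hence the optimal constant is α = 1.
Therefore α = 1.


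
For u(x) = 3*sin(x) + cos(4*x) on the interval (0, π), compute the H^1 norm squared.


||u||_{H^1(0,π)}^2 = -68/5 + 35*π/2

u'(x) = -4*sin(4*x) + 3*cos(x).
Expand u² and (u')² and integrate term by term on (0, π), using: for integers n ≥ 1, ∫_0^π sin²(nx) dx = ∫_0^π cos²(nx) dx = π/2; for n ≠ n', ∫_0^π sin(nx)sin(n'x) dx = ∫_0^π cos(nx)cos(n'x) dx = 0; and by product-to-sum, ∫_0^π sin(nx)cos(n'x) dx = ½∫_0^π [sin((n+n')x) + sin((n−n')x)] dx, which is 0 when n+n' is even and 2n/(n²−n'²) when n+n' is odd (it need not vanish on (0, π)).
  u² squared terms: (3)²·∫sin(x)² dx = 9·π/2 = 9*π/2;  (1)²·∫cos(4x)² dx = 1·π/2 = π/2.
  u² cross terms: 2·(3)·(1)·∫sin(x)·cos(4x) dx = 6·(-2/15) = -4/5.
  So ∫_0^π u² dx = 9*π/2 + π/2 − 4/5 = -4/5 + 5*π.
  (u')² squared terms: (-4)²·∫sin(4x)² dx = 16·π/2 = 8*π;  (3)²·∫cos(x)² dx = 9·π/2 = 9*π/2.
  (u')² cross terms: 2·(-4)·(3)·∫sin(4x)·cos(x) dx = -24·(8/15) = -64/5.
  So ∫_0^π (u')² dx = 8*π + 9*π/2 − 64/5 = -64/5 + 25*π/2.
||u||_{H^1}^2 = (-4/5 + 5*π) + (-64/5 + 25*π/2) = -68/5 + 35*π/2.


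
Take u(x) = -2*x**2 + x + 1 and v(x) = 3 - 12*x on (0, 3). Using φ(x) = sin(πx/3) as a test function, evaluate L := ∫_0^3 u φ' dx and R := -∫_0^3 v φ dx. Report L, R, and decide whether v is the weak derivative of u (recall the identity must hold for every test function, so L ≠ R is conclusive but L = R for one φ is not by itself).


LHS = 30/π, RHS = 90/π. No, v is not the weak derivative of u.

u(x) = -2*x**2 + x + 1, classical derivative u'(x) = 1 - 4*x.
φ(x) = sin(πx/3), so φ'(x) = π*cos(π*x/3)/3.
Note φ(0) = φ(3) = 0, so the boundary term u·φ vanishes.
LHS = ∫_0^3 u(x) φ'(x) dx = ∫_0^3 (-2*π*x^2*cos(π*x/3)/3 + π*x*cos(π*x/3)/3 + π*cos(π*x/3)/3) dx. Term by term:
  ∫_0^3 π*cos(π*x/3)/3 dx = 0;  ∫_0^3 -2*π*x^2*cos(π*x/3)/3 dx = 36/π;  ∫_0^3 π*x*cos(π*x/3)/3 dx = -6/π.
Sum: 0 + 36/π − 6/π = 30/π.
So LHS = 30/π.
∫_0^3 v(x) φ(x) dx = ∫_0^3 (-12*x*sin(π*x/3) + 3*sin(π*x/3)) dx. Term by term:
  ∫_0^3 3*sin(π*x/3) dx = 18/π;  ∫_0^3 -12*x*sin(π*x/3) dx = -108/π.
Sum: 18/π − 108/π = -90/π.
So RHS = -∫_0^3 v(x) φ(x) dx = 90/π.
LHS − RHS = -60/π ≠ 0, so the identity fails.
(For a valid weak derivative the identity must hold for EVERY test function, in particular this one. The failure shows v is NOT the weak derivative of u.)
Correct weak derivative would be u'(x) = 1 - 4*x.


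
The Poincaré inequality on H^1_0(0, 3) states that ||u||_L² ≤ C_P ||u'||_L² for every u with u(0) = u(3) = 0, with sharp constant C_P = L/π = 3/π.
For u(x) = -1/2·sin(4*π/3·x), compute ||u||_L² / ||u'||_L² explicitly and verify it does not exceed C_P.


||u||_L² / ||u'||_L² = 3/(4*π) < C_P = 3/π.

u(x) = -1/2·sin(4*π/3·x), so u'(x) = -2*π*cos(4*π*x/3)/3.
Writing u(x) = A·sin(kπx/L) with A = -1/2 and k = 4, use ∫_0^L sin²(kπx/L) dx = L/2 and ∫_0^L cos²(kπx/L) dx = L/2.
u² = 1/4·sin²(4*π/3·x) and (u')² = 4*π^2/9·cos²(4*π/3·x), and each of sin², cos² integrates to L/2 = 3/2 over (0, 3).
∫_0^3 u² dx = 3/8, so ||u||_L² = sqrt(6)/4.
∫_0^3 (u')² dx = 2*π^2/3, so ||u'||_L² = sqrt(6)*π/3.
Ratio ||u||_L² / ||u'||_L² = 3/(4*π).
Sharp Poincaré constant on H^1_0(0, 3) is C_P = L/π = 3/π, achieved by sin(π/3·x).
This is the k = 4 harmonic; the ratio L/(kπ) is strictly less than C_P = L/π, consistent with the sharp inequality ||u||_L² ≤ C_P ||u'||_L².


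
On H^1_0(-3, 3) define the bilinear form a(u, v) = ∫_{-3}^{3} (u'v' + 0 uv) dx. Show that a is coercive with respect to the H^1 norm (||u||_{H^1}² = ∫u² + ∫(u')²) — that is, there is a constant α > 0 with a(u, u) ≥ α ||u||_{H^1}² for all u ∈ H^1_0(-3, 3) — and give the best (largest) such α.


α = π^2/(π^2 + 36)

Coercivity of a(·,·) on H^1_0(-3, 3) means a(u, u) ≥ α ||u||_{H^1}² for every u ∈ H^1_0.
The interval has length L = 6, and Poincaré/coercivity depend only on L. Here a(u, u) = ∫(u')² + (0)·∫u².
Here c = 0, so a(u,u) = ∫(u')² alone. The condition a(u,u) ≥ α||u||_{H^1}² reads (1−α)∫(u')² ≥ (α−c)∫u². Any admissible α is ≤ 1 (rapidly oscillating u have ∫u²/∫(u')² → 0), and α = 1 would force 0 ≥ (1−c)∫u², impossible since c < 1; so 1−α > 0. By the sharp Poincaré inequality on H^1_0 of an interval of length L, ∫(u')² ≥ (π/L)²∫u² with equality for the first sine mode sin(π(x−x₀)/L) (x₀ the left endpoint), so the inequality holds for all u iff (1−α)(π/L)² ≥ α − c, i.e. α ≤ ((π/L)² + c)/((π/L)² + 1) = (1 + c(L/π)²)/(1 + (L/π)²). (Direct route, valid since c ≤ 0: Poincaré gives c∫u² ≥ c(L/π)²∫(u')², so a(u,u) ≥ (1 + c(L/π)²)∫(u')², while ||u||_{H^1}² ≤ (1 + (L/π)²)∫(u')²; dividing yields the same α.) With (π/L)² = π^2/36 and c = 0, the largest admissible constant is α = ((π/L)² + c)/((π/L)² + 1).
Simplifying, α = π^2/(π^2 + 36).


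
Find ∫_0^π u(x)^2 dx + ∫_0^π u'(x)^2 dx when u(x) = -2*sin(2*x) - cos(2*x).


||u||_{H^1(0,π)}^2 = 25*π/2

u'(x) = 2*sin(2*x) - 4*cos(2*x).
Expand u² and (u')² and integrate term by term on (0, π), using: for integers n ≥ 1, ∫_0^π sin²(nx) dx = ∫_0^π cos²(nx) dx = π/2; for n ≠ n', ∫_0^π sin(nx)sin(n'x) dx = ∫_0^π cos(nx)cos(n'x) dx = 0; and by product-to-sum, ∫_0^π sin(nx)cos(n'x) dx = ½∫_0^π [sin((n+n')x) + sin((n−n')x)] dx, which is 0 when n+n' is even and 2n/(n²−n'²) when n+n' is odd (it need not vanish on (0, π)).
  u² squared terms: (-1)²·∫cos(2x)² dx = 1·π/2 = π/2;  (-2)²·∫sin(2x)² dx = 4·π/2 = 2*π.
  u² cross terms: 2·(-1)·(-2)·∫cos(2x)·sin(2x) dx = 4·(0) = 0.
  So ∫_0^π u² dx = π/2 + 2*π + 0 = 5*π/2.
  (u')² squared terms: (-4)²·∫cos(2x)² dx = 16·π/2 = 8*π;  (2)²·∫sin(2x)² dx = 4·π/2 = 2*π.
  (u')² cross terms: 2·(-4)·(2)·∫cos(2x)·sin(2x) dx = -16·(0) = 0.
  So ∫_0^π (u')² dx = 8*π + 2*π + 0 = 10*π.
||u||_{H^1}^2 = (5*π/2) + (10*π) = 25*π/2.


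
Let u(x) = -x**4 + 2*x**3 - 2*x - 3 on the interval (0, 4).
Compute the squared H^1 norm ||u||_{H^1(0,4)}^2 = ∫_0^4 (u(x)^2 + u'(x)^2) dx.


||u||_{H^1}^2 = 6323228/315

The H^1 norm (squared) on an interval (0, L) is
  ||u||_{H^1}^2 = ∫_0^L u(x)^2 dx + ∫_0^L u'(x)^2 dx.
Compute u'(x) = -4*x**3 + 6*x**2 - 2.
Then u(x)^2 = x**8 - 4*x**7 + 4*x**6 + 4*x**5 - 2*x**4 - 12*x**3 + 4*x**2 + 12*x + 9 and u'(x)^2 = 16*x**6 - 48*x**5 + 36*x**4 + 16*x**3 - 24*x**2 + 4.
Integrate each monomial from 0 to 4 using ∫_0^4 c·x^n dx = c·4^(n+1)/(n+1):
  ∫_0^4 u(x)^2 dx = ∫_0^4 (x^8 - 4*x^7 + 4*x^6 + 4*x^5 - 2*x^4 - 12*x^3 + 4*x^2 + 12*x + 9) dx. Term by term:
    ∫_0^4 x^8 dx = 262144/9;  ∫_0^4 -4*x^7 dx = -32768;  ∫_0^4 4*x^6 dx = 65536/7;
    ∫_0^4 4*x^5 dx = 8192/3;  ∫_0^4 -2*x^4 dx = -2048/5;  ∫_0^4 -12*x^3 dx = -768;
    ∫_0^4 4*x^2 dx = 256/3;  ∫_0^4 12*x dx = 96;  ∫_0^4 9 dx = 36.
  Sum: 262144/9 − 32768 + 65536/7 + 8192/3 − 2048/5 − 768 + 256/3 + 96 + 36 = 2359916/315.
  ∫_0^4 u'(x)^2 dx = ∫_0^4 (16*x^6 - 48*x^5 + 36*x^4 + 16*x^3 - 24*x^2 + 4) dx. Term by term:
    ∫_0^4 16*x^6 dx = 262144/7;  ∫_0^4 -48*x^5 dx = -32768;  ∫_0^4 36*x^4 dx = 36864/5;
    ∫_0^4 16*x^3 dx = 1024;  ∫_0^4 -24*x^2 dx = -512;  ∫_0^4 4 dx = 16.
  Sum: 262144/7 − 32768 + 36864/5 + 1024 − 512 + 16 = 440368/35.
Adding: ||u||_{H^1}^2 = 2359916/315 + 440368/35 = 6323228/315.


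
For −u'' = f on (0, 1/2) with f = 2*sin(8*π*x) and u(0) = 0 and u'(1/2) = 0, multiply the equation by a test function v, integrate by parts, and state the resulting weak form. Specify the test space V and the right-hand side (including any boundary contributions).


V = {v ∈ H^1(0, 1/2) : v(0) = 0} (test functions vanish at x = 0 where u is specified); weak form: ∫_0^1/2 u'v' dx = ∫_0^1/2 (2*sin(8*π*x)) v dx for all v ∈ V.

Multiply both sides by a test function v and integrate from 0 to 1/2:
  ∫_0^1/2 −u''(x) v(x) dx = ∫_0^1/2 f(x) v(x) dx.
Integrate the LHS by parts once:
  ∫_0^1/2 −u'' v dx = −[u'(x) v(x)]_0^1/2 + ∫_0^1/2 u'(x) v'(x) dx.
Thus ∫_0^1/2 u'(x) v'(x) dx = ∫_0^1/2 f(x) v(x) dx + [u'(x) v(x)]_0^1/2.
Choose V so that boundary terms are either known or forced to vanish.
Mixed BC: u(0) = 0 (Dirichlet) and u'(1/2) = 0 (Neumann). Define V = {v ∈ H^1(0, 1/2) : v(0) = 0}. Then [u' v]_0^1/2 = u'(1/2)·v(1/2) − u'(0)·0 = 0.
Weak formulation: find u (satisfying any essential BC) such that ∫_0^1/2 u'(x) v'(x) dx = ∫_0^1/2 f v dx for all v ∈ V (Dirichlet at 0 absorbed into V; the Neumann datum at x = 1/2 is zero, so no boundary term remains).
Substituting f(x) = 2*sin(8*π*x), the right-hand side is ∫_0^1/2 (2*sin(8*π*x)) v dx.


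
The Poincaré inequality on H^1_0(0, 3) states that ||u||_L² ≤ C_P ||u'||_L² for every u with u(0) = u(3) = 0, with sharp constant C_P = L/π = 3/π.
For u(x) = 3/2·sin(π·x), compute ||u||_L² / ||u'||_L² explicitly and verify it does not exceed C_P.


||u||_L² / ||u'||_L² = 1/π < C_P = 3/π.

u(x) = 3/2·sin(π·x), so u'(x) = 3*π*cos(π*x)/2.
Writing u(x) = A·sin(kπx/L) with A = 3/2 and k = 3, use ∫_0^L sin²(kπx/L) dx = L/2 and ∫_0^L cos²(kπx/L) dx = L/2.
u² = 9/4·sin²(π·x) and (u')² = 9*π^2/4·cos²(π·x), and each of sin², cos² integrates to L/2 = 3/2 over (0, 3).
∫_0^3 u² dx = 27/8, so ||u||_L² = 3*sqrt(6)/4.
∫_0^3 (u')² dx = 27*π^2/8, so ||u'||_L² = 3*sqrt(6)*π/4.
Ratio ||u||_L² / ||u'||_L² = 1/π.
Sharp Poincaré constant on H^1_0(0, 3) is C_P = L/π = 3/π, achieved by sin(π/3·x).
This is the k = 3 harmonic; the ratio L/(kπ) is strictly less than C_P = L/π, consistent with the sharp inequality ||u||_L² ≤ C_P ||u'||_L².


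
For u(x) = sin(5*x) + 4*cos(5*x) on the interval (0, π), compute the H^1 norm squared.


||u||_{H^1(0,π)}^2 = 221*π

u'(x) = -20*sin(5*x) + 5*cos(5*x).
Expand u² and (u')² and integrate term by term on (0, π), using: for integers n ≥ 1, ∫_0^π sin²(nx) dx = ∫_0^π cos²(nx) dx = π/2; for n ≠ n', ∫_0^π sin(nx)sin(n'x) dx = ∫_0^π cos(nx)cos(n'x) dx = 0; and by product-to-sum, ∫_0^π sin(nx)cos(n'x) dx = ½∫_0^π [sin((n+n')x) + sin((n−n')x)] dx, which is 0 when n+n' is even and 2n/(n²−n'²) when n+n' is odd (it need not vanish on (0, π)).
  u² squared terms: (4)²·∫cos(5x)² dx = 16·π/2 = 8*π;  (1)²·∫sin(5x)² dx = 1·π/2 = π/2.
  u² cross terms: 2·(4)·(1)·∫cos(5x)·sin(5x) dx = 8·(0) = 0.
  So ∫_0^π u² dx = 8*π + π/2 + 0 = 17*π/2.
  (u')² squared terms: (-20)²·∫sin(5x)² dx = 400·π/2 = 200*π;  (5)²·∫cos(5x)² dx = 25·π/2 = 25*π/2.
  (u')² cross terms: 2·(-20)·(5)·∫sin(5x)·cos(5x) dx = -200·(0) = 0.
  So ∫_0^π (u')² dx = 200*π + 25*π/2 + 0 = 425*π/2.
||u||_{H^1}^2 = (17*π/2) + (425*π/2) = 221*π.


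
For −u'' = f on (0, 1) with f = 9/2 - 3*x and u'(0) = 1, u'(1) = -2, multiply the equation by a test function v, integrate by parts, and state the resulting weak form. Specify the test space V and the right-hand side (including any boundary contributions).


V = H^1(0, 1) (v unrestricted at boundary; u is determined up to an additive constant); weak form: ∫_0^1 u'v' dx = ∫_0^1 (9/2 - 3*x) v dx − 2·v(1) − v(0) for all v ∈ V.

Multiply both sides by a test function v and integrate from 0 to 1:
  ∫_0^1 −u''(x) v(x) dx = ∫_0^1 f(x) v(x) dx.
Integrate the LHS by parts once:
  ∫_0^1 −u'' v dx = −[u'(x) v(x)]_0^1 + ∫_0^1 u'(x) v'(x) dx.
Thus ∫_0^1 u'(x) v'(x) dx = ∫_0^1 f(x) v(x) dx + [u'(x) v(x)]_0^1.
Choose V so that boundary terms are either known or forced to vanish.
u has inhomogeneous Neumann u'(0) = 1, u'(1) = -2. [u' v]_0^1 = (-2)·v(1) − (1)·v(0) = − 2·v(1) − v(0). Take V = H^1(0, 1); boundary term becomes part of RHS.
Weak formulation: find u (satisfying any essential BC) such that ∫_0^1 u'(x) v'(x) dx = ∫_0^1 f v dx − 2·v(1) − v(0) for all v ∈ V (Neumann data are natural BCs: they enter the RHS as boundary terms).
Substituting f(x) = 9/2 - 3*x, the right-hand side is ∫_0^1 (9/2 - 3*x) v dx − 2·v(1) − v(0).
Compatibility check (pure Neumann): taking v ≡ 1 ∈ V gives 0 = ∫_0^1 f dx + (-2) − (1), i.e. ∫_0^1 f dx must equal u'(0) − u'(1) = 3. Indeed ∫_0^1 (9/2 - 3*x) dx = 3, so the data are compatible. The solution is then unique only up to an additive constant (fix it e.g. by requiring ∫_0^1 u dx = 0).


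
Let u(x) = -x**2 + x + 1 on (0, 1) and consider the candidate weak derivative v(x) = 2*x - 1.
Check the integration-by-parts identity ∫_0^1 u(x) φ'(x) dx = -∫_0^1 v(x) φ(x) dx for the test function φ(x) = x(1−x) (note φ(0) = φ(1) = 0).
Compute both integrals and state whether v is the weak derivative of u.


LHS = 0, RHS = 0. No, v is not the weak derivative of u.

u(x) = -x**2 + x + 1, classical derivative u'(x) = 1 - 2*x.
φ(x) = x(1−x), so φ'(x) = 1 - 2*x.
Note φ(0) = φ(1) = 0, so the boundary term u·φ vanishes.
LHS = ∫_0^1 u(x) φ'(x) dx = ∫_0^1 (2*x^3 - 3*x^2 - x + 1) dx. Term by term:
  ∫_0^1 2*x^3 dx = 1/2;  ∫_0^1 -3*x^2 dx = -1;  ∫_0^1 -x dx = -1/2;
  ∫_0^1 1 dx = 1.
Sum: 1/2 − 1 − 1/2 + 1 = 0.
So LHS = 0.
∫_0^1 v(x) φ(x) dx = ∫_0^1 (-2*x^3 + 3*x^2 - x) dx. Term by term:
  ∫_0^1 -2*x^3 dx = -1/2;  ∫_0^1 3*x^2 dx = 1;  ∫_0^1 -x dx = -1/2.
Sum: -1/2 + 1 − 1/2 = 0.
So RHS = -∫_0^1 v(x) φ(x) dx = 0.
LHS = RHS, so the identity holds for this particular φ. But this is necessary, not sufficient: a weak derivative must satisfy the identity for EVERY test function in C_c^∞(0, 1).
Here u is smooth, so its weak derivative equals its classical derivative u'(x) = 1 - 2*x. Since v(x) = 2*x - 1 ≠ u'(x), v is NOT the weak derivative of u — the agreement for this single φ is a coincidence (the difference v − u' happens to be L²-orthogonal to this φ).


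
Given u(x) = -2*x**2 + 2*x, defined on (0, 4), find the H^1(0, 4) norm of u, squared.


||u||_{H^1}^2 = 9328/15

The H^1 norm (squared) on an interval (0, L) is
  ||u||_{H^1}^2 = ∫_0^L u(x)^2 dx + ∫_0^L u'(x)^2 dx.
Compute u'(x) = 2 - 4*x.
Then u(x)^2 = 4*x**4 - 8*x**3 + 4*x**2 and u'(x)^2 = 16*x**2 - 16*x + 4.
Integrate each monomial from 0 to 4 using ∫_0^4 c·x^n dx = c·4^(n+1)/(n+1):
  ∫_0^4 u(x)^2 dx = ∫_0^4 (4*x^4 - 8*x^3 + 4*x^2) dx. Term by term:
    ∫_0^4 4*x^4 dx = 4096/5;  ∫_0^4 -8*x^3 dx = -512;  ∫_0^4 4*x^2 dx = 256/3.
  Sum: 4096/5 − 512 + 256/3 = 5888/15.
  ∫_0^4 u'(x)^2 dx = ∫_0^4 (16*x^2 - 16*x + 4) dx. Term by term:
    ∫_0^4 16*x^2 dx = 1024/3;  ∫_0^4 -16*x dx = -128;  ∫_0^4 4 dx = 16.
  Sum: 1024/3 − 128 + 16 = 688/3.
Adding: ||u||_{H^1}^2 = 5888/15 + 688/3 = 9328/15.


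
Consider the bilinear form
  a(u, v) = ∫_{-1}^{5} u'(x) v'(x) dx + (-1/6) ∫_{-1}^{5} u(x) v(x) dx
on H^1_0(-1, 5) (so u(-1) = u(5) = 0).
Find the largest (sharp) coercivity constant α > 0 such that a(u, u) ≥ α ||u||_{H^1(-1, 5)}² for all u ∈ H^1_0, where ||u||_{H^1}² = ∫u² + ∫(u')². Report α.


α = (-6 + π^2)/(π^2 + 36)

Coercivity of a(·,·) on H^1_0(-1, 5) means a(u, u) ≥ α ||u||_{H^1}² for every u ∈ H^1_0.
The interval has length L = 6, and Poincaré/coercivity depend only on L. Here a(u, u) = ∫(u')² + (-1/6)·∫u².
Here c = -1/6 < 0 with |c| < (π/L)² = π^2/36, so coercivity still holds. The condition a(u,u) ≥ α||u||_{H^1}² reads (1−α)∫(u')² ≥ (α−c)∫u². Any admissible α is ≤ 1 (rapidly oscillating u have ∫u²/∫(u')² → 0), and α = 1 would force 0 ≥ (1−c)∫u², impossible since c < 1; so 1−α > 0. By the sharp Poincaré inequality on H^1_0 of an interval of length L, ∫(u')² ≥ (π/L)²∫u² with equality for the first sine mode sin(π(x−x₀)/L) (x₀ the left endpoint), so the inequality holds for all u iff (1−α)(π/L)² ≥ α − c, i.e. α ≤ ((π/L)² + c)/((π/L)² + 1) = (1 + c(L/π)²)/(1 + (L/π)²). (Direct route, valid since c ≤ 0: Poincaré gives c∫u² ≥ c(L/π)²∫(u')², so a(u,u) ≥ (1 + c(L/π)²)∫(u')², while ||u||_{H^1}² ≤ (1 + (L/π)²)∫(u')²; dividing yields the same α.) With (π/L)² = π^2/36 and c = -1/6, the largest admissible constant is α = ((π/L)² + c)/((π/L)² + 1).
Simplifying, α = (-6 + π^2)/(π^2 + 36).


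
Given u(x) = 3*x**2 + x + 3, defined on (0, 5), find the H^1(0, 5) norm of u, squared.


||u||_{H^1}^2 = 54775/6

The H^1 norm (squared) on an interval (0, L) is
  ||u||_{H^1}^2 = ∫_0^L u(x)^2 dx + ∫_0^L u'(x)^2 dx.
Compute u'(x) = 6*x + 1.
Then u(x)^2 = 9*x**4 + 6*x**3 + 19*x**2 + 6*x + 9 and u'(x)^2 = 36*x**2 + 12*x + 1.
Integrate each monomial from 0 to 5 using ∫_0^5 c·x^n dx = c·5^(n+1)/(n+1):
  ∫_0^5 u(x)^2 dx = ∫_0^5 (9*x^4 + 6*x^3 + 19*x^2 + 6*x + 9) dx. Term by term:
    ∫_0^5 9*x^4 dx = 5625;  ∫_0^5 6*x^3 dx = 1875/2;  ∫_0^5 19*x^2 dx = 2375/3;
    ∫_0^5 6*x dx = 75;  ∫_0^5 9 dx = 45.
  Sum: 5625 + 1875/2 + 2375/3 + 75 + 45 = 44845/6.
  ∫_0^5 u'(x)^2 dx = ∫_0^5 (36*x^2 + 12*x + 1) dx. Term by term:
    ∫_0^5 36*x^2 dx = 1500;  ∫_0^5 12*x dx = 150;  ∫_0^5 1 dx = 5.
  Sum: 1500 + 150 + 5 = 1655.
Adding: ||u||_{H^1}^2 = 44845/6 + 1655 = 54775/6.


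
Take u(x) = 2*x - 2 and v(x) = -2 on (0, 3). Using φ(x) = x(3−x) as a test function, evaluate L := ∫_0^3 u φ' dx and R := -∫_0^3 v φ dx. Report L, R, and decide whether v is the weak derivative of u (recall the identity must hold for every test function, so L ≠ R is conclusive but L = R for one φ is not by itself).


LHS = -9, RHS = 9. No, v is not the weak derivative of u.

u(x) = 2*x - 2, classical derivative u'(x) = 2.
φ(x) = x(3−x), so φ'(x) = 3 - 2*x.
Note φ(0) = φ(3) = 0, so the boundary term u·φ vanishes.
LHS = ∫_0^3 u(x) φ'(x) dx = ∫_0^3 (-4*x^2 + 10*x - 6) dx. Term by term:
  ∫_0^3 -4*x^2 dx = -36;  ∫_0^3 10*x dx = 45;  ∫_0^3 -6 dx = -18.
Sum: -36 + 45 − 18 = -9.
So LHS = -9.
∫_0^3 v(x) φ(x) dx = ∫_0^3 (2*x^2 - 6*x) dx. Term by term:
  ∫_0^3 2*x^2 dx = 18;  ∫_0^3 -6*x dx = -27.
Sum: 18 − 27 = -9.
So RHS = -∫_0^3 v(x) φ(x) dx = 9.
LHS − RHS = -18 ≠ 0, so the identity fails.
(For a valid weak derivative the identity must hold for EVERY test function, in particular this one. The failure shows v is NOT the weak derivative of u.)
Correct weak derivative would be u'(x) = 2.
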